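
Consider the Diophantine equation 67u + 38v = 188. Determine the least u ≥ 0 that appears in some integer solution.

gcd(67, 38) = 1.
1 divides 188, so solutions exist.
By Bézout, 67*(-17) + 38*(30) = 1.
Scale by 188/1 = 188: (u₀, v₀) = (-3196, 5640).
General solution: u = -3196 + 38t, v = 5640 - 67t for integer t.
u ≥ 0: smallest is -3196 mod 38 = 34 (at t = 85), with v = -55.

34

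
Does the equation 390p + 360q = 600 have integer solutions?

gcd(390, 360) = 30.
30 divides 600, so integer solutions exist.

yes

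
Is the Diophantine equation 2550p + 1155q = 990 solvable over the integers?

gcd(2550, 1155) = 15.
15 divides 990, so integer solutions exist.

yes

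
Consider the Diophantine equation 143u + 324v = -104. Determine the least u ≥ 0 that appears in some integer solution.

176

gcd(324, 143):
  324 = 2×143 + 38
  143 = 3×38 + 29
  38 = 1×29 + 9
  29 = 3×9 + 2
  9 = 4×2 + 1
  2 = 2×1
so gcd(324, 143) = 1.
1 divides -104, so solutions exist.
Back-substitute for Bézout coefficients:
  1 = 9 - 4×2
  ... = 143×(-145) + 324×(64)
Scale by -104/1 = -104: (u₀, v₀) = (15080, -6656).
General solution: u = 15080 + 324t, v = -6656 - 143t for integer t.
u ≥ 0: smallest is 15080 mod 324 = 176 (at t = -46), with v = -78.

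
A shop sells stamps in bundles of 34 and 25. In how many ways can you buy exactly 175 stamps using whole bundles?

1

Need nonnegative integers with 34j + 25k = 175.
gcd(34, 25) = 1, and 34·(-11) + 25·(15) = 1.
So (j₀, k₀) = (-1925, 2625); general j = -1925 + 25t, k = 2625 - 34t.
j ≥ 0 ⇒ t ≥ 77; k ≥ 0 ⇒ t ≤ 77. That's 1 value of t.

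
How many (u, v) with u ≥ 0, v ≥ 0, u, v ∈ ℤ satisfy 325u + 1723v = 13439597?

gcd(1723, 325):
  1723 = 5·325 + 98
  325 = 3·98 + 31
  98 = 3·31 + 5
  31 = 6·5 + 1
  5 = 5·1
so gcd(1723, 325) = 1.
Back-substitute for Bézout coefficients:
  1 = 31 - 6·5
  ... = 325·(334) + 1723·(-63)
Scale by 13439597: one solution is (4488825398, -846694611). Reduce u mod 1723: (324, 7739).
General: u = 324 + 1723t, v = 7739 - 325t.
u ≥ 0 ⇒ t ≥ 0; v ≥ 0 ⇒ t ≤ 23. So t ∈ [0, 23]: 24 solutions.

24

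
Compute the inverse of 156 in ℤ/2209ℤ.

gcd(2209, 156):
  2209 = 14×156 + 25
  156 = 6×25 + 6
  25 = 4×6 + 1
  6 = 6×1
so gcd(2209, 156) = 1.
Back-substitute for Bézout coefficients:
  1 = 25 - 4×6
  ... = 156×(-354) + 2209×(25)
So 156×-354 ≡ 1 (mod 2209), and -354 mod 2209 = 1855.

1855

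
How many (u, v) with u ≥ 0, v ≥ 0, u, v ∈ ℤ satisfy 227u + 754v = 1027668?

gcd(754, 227) = 1  (754 = 3·227 + 73, 227 = 3·73 + 8, 73 = 9·8 + 1, 8 = 8·1).
Back-substituting, 227·(-93) + 754·(28) = 1.
Scale by 1027668: one solution is (-95573124, 28774704). Reduce u mod 754: (146, 1319).
General: u = 146 + 754t, v = 1319 - 227t.
u ≥ 0 ⇒ t ≥ 0; v ≥ 0 ⇒ t ≤ 5. So t ∈ [0, 5]: 6 solutions.

6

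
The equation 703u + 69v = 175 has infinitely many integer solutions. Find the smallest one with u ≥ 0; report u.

40

gcd(703, 69):
  703 = 10*69 + 13
  69 = 5*13 + 4
  13 = 3*4 + 1
  4 = 4*1
so gcd(703, 69) = 1.
1 divides 175, so solutions exist.
Back-substitute for Bézout coefficients:
  1 = 13 - 3*4
  ... = 703*(16) + 69*(-163)
Scale by 175/1 = 175: (u₀, v₀) = (2800, -28525).
General solution: u = 2800 + 69t, v = -28525 - 703t for integer t.
u ≥ 0: smallest is 2800 mod 69 = 40 (at t = -40), with v = -405.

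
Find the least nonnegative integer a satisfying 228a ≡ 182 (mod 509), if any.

gcd(509, 228) = 1  (509 = 2·228 + 53, 228 = 4·53 + 16, 53 = 3·16 + 5, 16 = 3·5 + 1, 5 = 5·1).
1 divides 182, so solutions exist.
Back-substituting, 228·(96) + 509·(-43) = 1.
So 228·(96) ≡ 1 (mod 509); multiply by 182: a ≡ 17472 (mod 509).
Smallest nonnegative: a = 17472 mod 509 = 166.

166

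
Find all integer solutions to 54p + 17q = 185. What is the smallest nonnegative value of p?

gcd(54, 17) = 1.
1 divides 185, so solutions exist.
By Bézout, 54*(6) + 17*(-19) = 1.
Scale by 185/1 = 185: (p₀, q₀) = (1110, -3515).
General solution: p = 1110 + 17t, q = -3515 - 54t for integer t.
p ≥ 0: smallest is 1110 mod 17 = 5 (at t = -65), with q = -5.

5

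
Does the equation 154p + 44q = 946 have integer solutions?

yes

gcd(154, 44) = 22.
22 divides 946, so integer solutions exist.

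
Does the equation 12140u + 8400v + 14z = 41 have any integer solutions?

gcd(12140, 8400) = 20.
gcd(20, 14) = 2.
2 does not divide 41 (remainder 1), so no integer solutions.

no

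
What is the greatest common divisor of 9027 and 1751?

gcd(9027, 1751):
  9027 = 5×1751 + 272
  1751 = 6×272 + 119
  272 = 2×119 + 34
  119 = 3×34 + 17
  34 = 2×17
so gcd(9027, 1751) = 17.

17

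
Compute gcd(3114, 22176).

18

gcd(22176, 3114):
  22176 = 7·3114 + 378
  3114 = 8·378 + 90
  378 = 4·90 + 18
  90 = 5·18
so gcd(22176, 3114) = 18.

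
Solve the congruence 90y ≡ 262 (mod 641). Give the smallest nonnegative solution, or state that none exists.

gcd(641, 90) = 1.
1 divides 262, so solutions exist.
By Bézout, 90·(-292) + 641·(41) = 1.
So 90·(-292) ≡ 1 (mod 641); multiply by 262: y ≡ -76504 (mod 641).
Smallest nonnegative: y = -76504 mod 641 = 416.

416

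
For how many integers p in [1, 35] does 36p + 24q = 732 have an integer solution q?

18

gcd(36, 24) = 12  (36 = 1*24 + 12, 24 = 2*12).
Back-substituting, 36*(1) + 24*(-1) = 12.
Scale by 61: particular solution (61, -61); reduce p mod 2: (1, 29).
General solution: p = 1 + 2t, q = 29 - 3t for integer t.
1 ≤ 1 + 2t ≤ 35 gives t ∈ [0, 17], which is 18 values.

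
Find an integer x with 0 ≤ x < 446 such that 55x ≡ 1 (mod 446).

73

gcd(446, 55) = 1.
By Bézout, 55·(73) + 446·(-9) = 1.
So 55·73 ≡ 1 (mod 446), and 73 mod 446 = 73.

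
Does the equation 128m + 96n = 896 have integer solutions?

gcd(128, 96):
  128 = 1·96 + 32
  96 = 3·32
so gcd(128, 96) = 32.
32 divides 896, so integer solutions exist.

yes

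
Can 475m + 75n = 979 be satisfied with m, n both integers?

gcd(475, 75) = 25  (475 = 6*75 + 25, 75 = 3*25).
25 does not divide 979 (remainder 4), so no integer solutions.

no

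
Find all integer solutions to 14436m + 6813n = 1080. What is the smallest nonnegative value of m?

gcd(14436, 6813):
  14436 = 2×6813 + 810
  6813 = 8×810 + 333
  810 = 2×333 + 144
  333 = 2×144 + 45
  144 = 3×45 + 9
  45 = 5×9
so gcd(14436, 6813) = 9.
9 divides 1080, so solutions exist.
Back-substitute for Bézout coefficients:
  9 = 144 - 3×45
  ... = 14436×(143) + 6813×(-303)
Scale by 1080/9 = 120: (m₀, n₀) = (17160, -36360).
General solution: m = 17160 + 757t, n = -36360 - 1604t for integer t.
m ≥ 0: smallest is 17160 mod 757 = 506 (at t = -22), with n = -1072.

506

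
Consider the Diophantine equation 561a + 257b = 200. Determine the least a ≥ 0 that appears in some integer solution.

48

gcd(561, 257):
  561 = 2×257 + 47
  257 = 5×47 + 22
  47 = 2×22 + 3
  22 = 7×3 + 1
  3 = 3×1
so gcd(561, 257) = 1.
1 divides 200, so solutions exist.
Back-substitute for Bézout coefficients:
  1 = 22 - 7×3
  ... = 561×(-82) + 257×(179)
Scale by 200/1 = 200: (a₀, b₀) = (-16400, 35800).
General solution: a = -16400 + 257t, b = 35800 - 561t for integer t.
a ≥ 0: smallest is -16400 mod 257 = 48 (at t = 64), with b = -104.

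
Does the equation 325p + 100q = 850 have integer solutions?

yes

gcd(325, 100) = 25  (325 = 3·100 + 25, 100 = 4·25).
25 divides 850, so integer solutions exist.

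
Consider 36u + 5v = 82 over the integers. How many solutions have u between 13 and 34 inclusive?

4

gcd(36, 5) = 1.
By Bézout, 36·(1) + 5·(-7) = 1.
Particular solution: (2, 2).
General solution: u = 2 + 5t, v = 2 - 36t for integer t.
13 ≤ 2 + 5t ≤ 34 gives t ∈ [3, 6], which is 4 values.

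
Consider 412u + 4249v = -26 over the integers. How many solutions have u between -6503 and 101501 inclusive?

gcd(4249, 412) = 1  (4249 = 10×412 + 129, 412 = 3×129 + 25, 129 = 5×25 + 4, 25 = 6×4 + 1, 4 = 4×1).
Back-substituting, 412×(1021) + 4249×(-99) = 1.
Scale by -26: particular solution (-26546, 2574); reduce u mod 4249: (3197, -310).
General solution: u = 3197 + 4249t, v = -310 - 412t for integer t.
-6503 ≤ 3197 + 4249t ≤ 101501 gives t ∈ [-2, 23], which is 26 values.

26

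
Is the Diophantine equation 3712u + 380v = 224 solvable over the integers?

gcd(3712, 380) = 4  (3712 = 9·380 + 292, 380 = 1·292 + 88, 292 = 3·88 + 28, 88 = 3·28 + 4, 28 = 7·4).
4 divides 224, so integer solutions exist.

yes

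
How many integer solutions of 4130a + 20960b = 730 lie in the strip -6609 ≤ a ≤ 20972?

14

gcd(20960, 4130):
  20960 = 5·4130 + 310
  4130 = 13·310 + 100
  310 = 3·100 + 10
  100 = 10·10
so gcd(20960, 4130) = 10.
Back-substitute for Bézout coefficients:
  10 = 310 - 3·100
  ... = 4130·(-203) + 20960·(40)
Scale by 73: particular solution (-14819, 2920); reduce a mod 2096: (1949, -384).
General solution: a = 1949 + 2096t, b = -384 - 413t for integer t.
-6609 ≤ 1949 + 2096t ≤ 20972 gives t ∈ [-4, 9], which is 14 values.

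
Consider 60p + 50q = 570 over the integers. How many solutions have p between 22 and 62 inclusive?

9

gcd(60, 50):
  60 = 1·50 + 10
  50 = 5·10
so gcd(60, 50) = 10.
Back-substitute for Bézout coefficients:
  10 = 60 - 1·50
  ... = 60·(1) + 50·(-1)
Scale by 57: particular solution (57, -57); reduce p mod 5: (2, 9).
General solution: p = 2 + 5t, q = 9 - 6t for integer t.
22 ≤ 2 + 5t ≤ 62 gives t ∈ [4, 12], which is 9 values.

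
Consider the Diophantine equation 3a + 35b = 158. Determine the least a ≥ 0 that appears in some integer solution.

6

gcd(35, 3) = 1.
1 divides 158, so solutions exist.
By Bézout, 3×(12) + 35×(-1) = 1.
Scale by 158/1 = 158: (a₀, b₀) = (1896, -158).
General solution: a = 1896 + 35t, b = -158 - 3t for integer t.
a ≥ 0: smallest is 1896 mod 35 = 6 (at t = -54), with b = 4.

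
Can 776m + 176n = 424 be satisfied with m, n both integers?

gcd(776, 176) = 8  (776 = 4·176 + 72, 176 = 2·72 + 32, 72 = 2·32 + 8, 32 = 4·8).
8 divides 424, so integer solutions exist.

yes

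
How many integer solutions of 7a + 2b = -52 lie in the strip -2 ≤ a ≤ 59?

31

gcd(7, 2) = 1.
By Bézout, 7*(1) + 2*(-3) = 1.
Particular solution: (0, -26).
General solution: a = 0 + 2t, b = -26 - 7t for integer t.
-2 ≤ 0 + 2t ≤ 59 gives t ∈ [-1, 29], which is 31 values.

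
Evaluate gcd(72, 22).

gcd(72, 22):
  72 = 3×22 + 6
  22 = 3×6 + 4
  6 = 1×4 + 2
  4 = 2×2
so gcd(72, 22) = 2.

2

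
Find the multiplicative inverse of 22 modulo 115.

gcd(115, 22) = 1  (115 = 5×22 + 5, 22 = 4×5 + 2, 5 = 2×2 + 1, 2 = 2×1).
Back-substituting, 22×(-47) + 115×(9) = 1.
So 22×-47 ≡ 1 (mod 115), and -47 mod 115 = 68.

68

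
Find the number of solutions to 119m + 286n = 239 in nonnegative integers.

0

gcd(286, 119):
  286 = 2×119 + 48
  119 = 2×48 + 23
  48 = 2×23 + 2
  23 = 11×2 + 1
  2 = 2×1
so gcd(286, 119) = 1.
Back-substitute for Bézout coefficients:
  1 = 23 - 11×2
  ... = 119×(137) + 286×(-57)
Scale by 239: one solution is (32743, -13623). Reduce m mod 286: (139, -57).
General: m = 139 + 286t, n = -57 - 119t.
m ≥ 0 ⇒ t ≥ 0; n ≥ 0 ⇒ t ≤ -1. So t ∈ [0, -1]: 0 solutions.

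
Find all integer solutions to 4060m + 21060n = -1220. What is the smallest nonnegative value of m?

gcd(21060, 4060) = 20  (21060 = 5·4060 + 760, 4060 = 5·760 + 260, 760 = 2·260 + 240, 260 = 1·240 + 20, 240 = 12·20).
20 divides -1220, so solutions exist.
Back-substituting, 4060·(83) + 21060·(-16) = 20.
Scale by -1220/20 = -61: (m₀, n₀) = (-5063, 976).
General solution: m = -5063 + 1053t, n = 976 - 203t for integer t.
m ≥ 0: smallest is -5063 mod 1053 = 202 (at t = 5), with n = -39.

202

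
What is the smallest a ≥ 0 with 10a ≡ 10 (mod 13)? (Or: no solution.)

1

gcd(13, 10) = 1.
1 divides 10, so solutions exist.
By Bézout, 10·(4) + 13·(-3) = 1.
So 10·(4) ≡ 1 (mod 13); multiply by 10: a ≡ 40 (mod 13).
Smallest nonnegative: a = 40 mod 13 = 1.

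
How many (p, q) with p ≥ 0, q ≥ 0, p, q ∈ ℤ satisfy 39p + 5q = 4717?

24

gcd(39, 5):
  39 = 7·5 + 4
  5 = 1·4 + 1
  4 = 4·1
so gcd(39, 5) = 1.
Back-substitute for Bézout coefficients:
  1 = 5 - 1·4
  ... = 39·(-1) + 5·(8)
Scale by 4717: one solution is (-4717, 37736). Reduce p mod 5: (3, 920).
General: p = 3 + 5t, q = 920 - 39t.
p ≥ 0 ⇒ t ≥ 0; q ≥ 0 ⇒ t ≤ 23. So t ∈ [0, 23]: 24 solutions.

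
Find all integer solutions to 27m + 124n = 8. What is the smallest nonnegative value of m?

60

gcd(124, 27) = 1  (124 = 4·27 + 16, 27 = 1·16 + 11, 16 = 1·11 + 5, 11 = 2·5 + 1, 5 = 5·1).
1 divides 8, so solutions exist.
Back-substituting, 27·(23) + 124·(-5) = 1.
Scale by 8/1 = 8: (m₀, n₀) = (184, -40).
General solution: m = 184 + 124t, n = -40 - 27t for integer t.
m ≥ 0: smallest is 184 mod 124 = 60 (at t = -1), with n = -13.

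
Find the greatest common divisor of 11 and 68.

1

gcd(68, 11):
  68 = 6*11 + 2
  11 = 5*2 + 1
  2 = 2*1
so gcd(68, 11) = 1.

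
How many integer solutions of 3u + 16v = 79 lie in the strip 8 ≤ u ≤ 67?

3

gcd(16, 3) = 1.
By Bézout, 3×(-5) + 16×(1) = 1.
Particular solution: (5, 4).
General solution: u = 5 + 16t, v = 4 - 3t for integer t.
8 ≤ 5 + 16t ≤ 67 gives t ∈ [1, 3], which is 3 values.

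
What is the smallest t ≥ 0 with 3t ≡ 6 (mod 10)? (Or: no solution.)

2

gcd(10, 3):
  10 = 3×3 + 1
  3 = 3×1
so gcd(10, 3) = 1.
1 divides 6, so solutions exist.
Back-substitute for Bézout coefficients:
  1 = 10 - 3×3
  ... = 3×(-3) + 10×(1)
So 3×(-3) ≡ 1 (mod 10); multiply by 6: t ≡ -18 (mod 10).
Smallest nonnegative: t = -18 mod 10 = 2.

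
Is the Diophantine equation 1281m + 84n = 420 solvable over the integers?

yes

gcd(1281, 84):
  1281 = 15*84 + 21
  84 = 4*21
so gcd(1281, 84) = 21.
21 divides 420, so integer solutions exist.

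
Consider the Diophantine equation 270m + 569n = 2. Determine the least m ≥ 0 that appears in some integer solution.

gcd(569, 270) = 1  (569 = 2×270 + 29, 270 = 9×29 + 9, 29 = 3×9 + 2, 9 = 4×2 + 1, 2 = 2×1).
1 divides 2, so solutions exist.
Back-substituting, 270×(255) + 569×(-121) = 1.
Scale by 2/1 = 2: (m₀, n₀) = (510, -242).
General solution: m = 510 + 569t, n = -242 - 270t for integer t.
m ≥ 0: smallest is 510 mod 569 = 510 (at t = 0), with n = -242.

510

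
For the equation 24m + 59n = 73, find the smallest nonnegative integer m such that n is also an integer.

gcd(59, 24):
  59 = 2·24 + 11
  24 = 2·11 + 2
  11 = 5·2 + 1
  2 = 2·1
so gcd(59, 24) = 1.
1 divides 73, so solutions exist.
Back-substitute for Bézout coefficients:
  1 = 11 - 5·2
  ... = 24·(-27) + 59·(11)
Scale by 73/1 = 73: (m₀, n₀) = (-1971, 803).
General solution: m = -1971 + 59t, n = 803 - 24t for integer t.
m ≥ 0: smallest is -1971 mod 59 = 35 (at t = 34), with n = -13.

35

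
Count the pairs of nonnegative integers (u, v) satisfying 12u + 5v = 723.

12

gcd(12, 5):
  12 = 2·5 + 2
  5 = 2·2 + 1
  2 = 2·1
so gcd(12, 5) = 1.
Back-substitute for Bézout coefficients:
  1 = 5 - 2·2
  ... = 12·(-2) + 5·(5)
Scale by 723: one solution is (-1446, 3615). Reduce u mod 5: (4, 135).
General: u = 4 + 5t, v = 135 - 12t.
u ≥ 0 ⇒ t ≥ 0; v ≥ 0 ⇒ t ≤ 11. So t ∈ [0, 11]: 12 solutions.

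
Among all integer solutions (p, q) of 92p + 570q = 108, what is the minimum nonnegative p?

249

gcd(570, 92) = 2  (570 = 6·92 + 18, 92 = 5·18 + 2, 18 = 9·2).
2 divides 108, so solutions exist.
Back-substituting, 92·(31) + 570·(-5) = 2.
Scale by 108/2 = 54: (p₀, q₀) = (1674, -270).
General solution: p = 1674 + 285t, q = -270 - 46t for integer t.
p ≥ 0: smallest is 1674 mod 285 = 249 (at t = -5), with q = -40.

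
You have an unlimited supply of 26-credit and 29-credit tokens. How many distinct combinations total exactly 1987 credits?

2

Need nonnegative integers with 26j + 29k = 1987.
gcd(26, 29) = 1, and 26·(-10) + 29·(9) = 1.
So (j₀, k₀) = (-19870, 17883); general j = -19870 + 29t, k = 17883 - 26t.
j ≥ 0 ⇒ t ≥ 686; k ≥ 0 ⇒ t ≤ 687. That's 2 values of t.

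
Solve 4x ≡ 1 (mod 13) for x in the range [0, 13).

10

gcd(13, 4) = 1.
By Bézout, 4×(-3) + 13×(1) = 1.
So 4×-3 ≡ 1 (mod 13), and -3 mod 13 = 10.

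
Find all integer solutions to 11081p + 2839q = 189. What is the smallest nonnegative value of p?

1042

gcd(11081, 2839):
  11081 = 3*2839 + 2564
  2839 = 1*2564 + 275
  2564 = 9*275 + 89
  275 = 3*89 + 8
  89 = 11*8 + 1
  8 = 8*1
so gcd(11081, 2839) = 1.
1 divides 189, so solutions exist.
Back-substitute for Bézout coefficients:
  1 = 89 - 11*8
  ... = 11081*(351) + 2839*(-1370)
Scale by 189/1 = 189: (p₀, q₀) = (66339, -258930).
General solution: p = 66339 + 2839t, q = -258930 - 11081t for integer t.
p ≥ 0: smallest is 66339 mod 2839 = 1042 (at t = -23), with q = -4067.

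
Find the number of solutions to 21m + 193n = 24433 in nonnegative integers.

6

gcd(193, 21) = 1  (193 = 9·21 + 4, 21 = 5·4 + 1, 4 = 4·1).
Back-substituting, 21·(46) + 193·(-5) = 1.
Scale by 24433: one solution is (1123918, -122165). Reduce m mod 193: (79, 118).
General: m = 79 + 193t, n = 118 - 21t.
m ≥ 0 ⇒ t ≥ 0; n ≥ 0 ⇒ t ≤ 5. So t ∈ [0, 5]: 6 solutions.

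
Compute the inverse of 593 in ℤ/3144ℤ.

281

gcd(3144, 593) = 1.
By Bézout, 593×(281) + 3144×(-53) = 1.
So 593×281 ≡ 1 (mod 3144), and 281 mod 3144 = 281.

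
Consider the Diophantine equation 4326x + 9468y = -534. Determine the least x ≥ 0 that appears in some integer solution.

gcd(9468, 4326):
  9468 = 2×4326 + 816
  4326 = 5×816 + 246
  816 = 3×246 + 78
  246 = 3×78 + 12
  78 = 6×12 + 6
  12 = 2×6
so gcd(9468, 4326) = 6.
6 divides -534, so solutions exist.
Back-substitute for Bézout coefficients:
  6 = 78 - 6×12
  ... = 4326×(-731) + 9468×(334)
Scale by -534/6 = -89: (x₀, y₀) = (65059, -29726).
General solution: x = 65059 + 1578t, y = -29726 - 721t for integer t.
x ≥ 0: smallest is 65059 mod 1578 = 361 (at t = -41), with y = -165.

361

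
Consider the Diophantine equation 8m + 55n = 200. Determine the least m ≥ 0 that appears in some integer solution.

gcd(55, 8) = 1.
1 divides 200, so solutions exist.
By Bézout, 8×(7) + 55×(-1) = 1.
Scale by 200/1 = 200: (m₀, n₀) = (1400, -200).
General solution: m = 1400 + 55t, n = -200 - 8t for integer t.
m ≥ 0: smallest is 1400 mod 55 = 25 (at t = -25), with n = 0.

25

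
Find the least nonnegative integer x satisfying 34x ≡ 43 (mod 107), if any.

gcd(107, 34) = 1.
1 divides 43, so solutions exist.
By Bézout, 34×(-22) + 107×(7) = 1.
So 34×(-22) ≡ 1 (mod 107); multiply by 43: x ≡ -946 (mod 107).
Smallest nonnegative: x = -946 mod 107 = 17.

17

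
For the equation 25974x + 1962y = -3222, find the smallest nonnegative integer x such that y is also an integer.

gcd(25974, 1962):
  25974 = 13·1962 + 468
  1962 = 4·468 + 90
  468 = 5·90 + 18
  90 = 5·18
so gcd(25974, 1962) = 18.
18 divides -3222, so solutions exist.
Back-substitute for Bézout coefficients:
  18 = 468 - 5·90
  ... = 25974·(21) + 1962·(-278)
Scale by -3222/18 = -179: (x₀, y₀) = (-3759, 49762).
General solution: x = -3759 + 109t, y = 49762 - 1443t for integer t.
x ≥ 0: smallest is -3759 mod 109 = 56 (at t = 35), with y = -743.

56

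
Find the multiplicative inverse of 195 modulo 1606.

gcd(1606, 195) = 1  (1606 = 8×195 + 46, 195 = 4×46 + 11, 46 = 4×11 + 2, 11 = 5×2 + 1, 2 = 2×1).
Back-substituting, 195×(733) + 1606×(-89) = 1.
So 195×733 ≡ 1 (mod 1606), and 733 mod 1606 = 733.

733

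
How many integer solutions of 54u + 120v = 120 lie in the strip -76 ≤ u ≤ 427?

gcd(120, 54):
  120 = 2×54 + 12
  54 = 4×12 + 6
  12 = 2×6
so gcd(120, 54) = 6.
Back-substitute for Bézout coefficients:
  6 = 54 - 4×12
  ... = 54×(9) + 120×(-4)
Scale by 20: particular solution (180, -80); reduce u mod 20: (0, 1).
General solution: u = 0 + 20t, v = 1 - 9t for integer t.
-76 ≤ 0 + 20t ≤ 427 gives t ∈ [-3, 21], which is 25 values.

25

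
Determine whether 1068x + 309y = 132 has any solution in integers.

yes

gcd(1068, 309) = 3  (1068 = 3*309 + 141, 309 = 2*141 + 27, 141 = 5*27 + 6, 27 = 4*6 + 3, 6 = 2*3).
3 divides 132, so integer solutions exist.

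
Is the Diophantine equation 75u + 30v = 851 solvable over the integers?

no

gcd(75, 30) = 15  (75 = 2*30 + 15, 30 = 2*15).
15 does not divide 851 (remainder 11), so no integer solutions.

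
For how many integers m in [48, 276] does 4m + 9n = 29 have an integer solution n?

gcd(9, 4) = 1.
By Bézout, 4×(-2) + 9×(1) = 1.
Particular solution: (5, 1).
General solution: m = 5 + 9t, n = 1 - 4t for integer t.
48 ≤ 5 + 9t ≤ 276 gives t ∈ [5, 30], which is 26 values.

26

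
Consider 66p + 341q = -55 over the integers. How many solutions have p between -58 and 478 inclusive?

17

gcd(341, 66) = 11  (341 = 5·66 + 11, 66 = 6·11).
Back-substituting, 66·(-5) + 341·(1) = 11.
Scale by -5: particular solution (25, -5); reduce p mod 31: (25, -5).
General solution: p = 25 + 31t, q = -5 - 6t for integer t.
-58 ≤ 25 + 31t ≤ 478 gives t ∈ [-2, 14], which is 17 values.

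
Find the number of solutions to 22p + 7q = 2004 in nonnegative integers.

gcd(22, 7) = 1  (22 = 3·7 + 1, 7 = 7·1).
Back-substituting, 22·(1) + 7·(-3) = 1.
Scale by 2004: one solution is (2004, -6012). Reduce p mod 7: (2, 280).
General: p = 2 + 7t, q = 280 - 22t.
p ≥ 0 ⇒ t ≥ 0; q ≥ 0 ⇒ t ≤ 12. So t ∈ [0, 12]: 13 solutions.

13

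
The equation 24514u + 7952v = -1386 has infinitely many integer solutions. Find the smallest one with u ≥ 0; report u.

155

gcd(24514, 7952):
  24514 = 3·7952 + 658
  7952 = 12·658 + 56
  658 = 11·56 + 42
  56 = 1·42 + 14
  42 = 3·14
so gcd(24514, 7952) = 14.
14 divides -1386, so solutions exist.
Back-substitute for Bézout coefficients:
  14 = 56 - 1·42
  ... = 24514·(-145) + 7952·(447)
Scale by -1386/14 = -99: (u₀, v₀) = (14355, -44253).
General solution: u = 14355 + 568t, v = -44253 - 1751t for integer t.
u ≥ 0: smallest is 14355 mod 568 = 155 (at t = -25), with v = -478.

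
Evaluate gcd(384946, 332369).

gcd(384946, 332369):
  384946 = 1·332369 + 52577
  332369 = 6·52577 + 16907
  52577 = 3·16907 + 1856
  16907 = 9·1856 + 203
  1856 = 9·203 + 29
  203 = 7·29
so gcd(384946, 332369) = 29.

29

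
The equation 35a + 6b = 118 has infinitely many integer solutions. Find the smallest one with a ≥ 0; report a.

gcd(35, 6) = 1  (35 = 5×6 + 5, 6 = 1×5 + 1, 5 = 5×1).
1 divides 118, so solutions exist.
Back-substituting, 35×(-1) + 6×(6) = 1.
Scale by 118/1 = 118: (a₀, b₀) = (-118, 708).
General solution: a = -118 + 6t, b = 708 - 35t for integer t.
a ≥ 0: smallest is -118 mod 6 = 2 (at t = 20), with b = 8.

2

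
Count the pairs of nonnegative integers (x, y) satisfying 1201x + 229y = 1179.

gcd(1201, 229):
  1201 = 5×229 + 56
  229 = 4×56 + 5
  56 = 11×5 + 1
  5 = 5×1
so gcd(1201, 229) = 1.
Back-substitute for Bézout coefficients:
  1 = 56 - 11×5
  ... = 1201×(45) + 229×(-236)
Scale by 1179: one solution is (53055, -278244). Reduce x mod 229: (156, -813).
General: x = 156 + 229t, y = -813 - 1201t.
x ≥ 0 ⇒ t ≥ 0; y ≥ 0 ⇒ t ≤ -1. So t ∈ [0, -1]: 0 solutions.

0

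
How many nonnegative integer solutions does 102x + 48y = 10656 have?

14

gcd(102, 48) = 6  (102 = 2*48 + 6, 48 = 8*6).
Back-substituting, 102*(1) + 48*(-2) = 6.
Scale by 1776: one solution is (1776, -3552). Reduce x mod 8: (0, 222).
General: x = 0 + 8t, y = 222 - 17t.
x ≥ 0 ⇒ t ≥ 0; y ≥ 0 ⇒ t ≤ 13. So t ∈ [0, 13]: 14 solutions.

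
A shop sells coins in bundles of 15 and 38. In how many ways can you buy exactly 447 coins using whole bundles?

1

Need nonnegative integers with 15j + 38k = 447.
gcd(15, 38) = 1, and 15·(-5) + 38·(2) = 1.
So (j₀, k₀) = (-2235, 894); general j = -2235 + 38t, k = 894 - 15t.
j ≥ 0 ⇒ t ≥ 59; k ≥ 0 ⇒ t ≤ 59. That's 1 value of t.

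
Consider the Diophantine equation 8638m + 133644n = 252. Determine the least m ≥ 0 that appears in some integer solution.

7380

gcd(133644, 8638):
  133644 = 15×8638 + 4074
  8638 = 2×4074 + 490
  4074 = 8×490 + 154
  490 = 3×154 + 28
  154 = 5×28 + 14
  28 = 2×14
so gcd(133644, 8638) = 14.
14 divides 252, so solutions exist.
Back-substitute for Bézout coefficients:
  14 = 154 - 5×28
  ... = 8638×(-4363) + 133644×(282)
Scale by 252/14 = 18: (m₀, n₀) = (-78534, 5076).
General solution: m = -78534 + 9546t, n = 5076 - 617t for integer t.
m ≥ 0: smallest is -78534 mod 9546 = 7380 (at t = 9), with n = -477.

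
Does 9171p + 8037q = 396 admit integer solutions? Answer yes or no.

gcd(9171, 8037) = 9  (9171 = 1×8037 + 1134, 8037 = 7×1134 + 99, 1134 = 11×99 + 45, 99 = 2×45 + 9, 45 = 5×9).
9 divides 396, so integer solutions exist.

yes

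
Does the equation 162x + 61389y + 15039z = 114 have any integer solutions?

gcd(61389, 162) = 9  (61389 = 378*162 + 153, 162 = 1*153 + 9, 153 = 17*9).
gcd(9, 15039) = 9.
9 does not divide 114 (remainder 6), so no integer solutions.

no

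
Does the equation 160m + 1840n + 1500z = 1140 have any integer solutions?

gcd(1840, 160) = 80  (1840 = 11·160 + 80, 160 = 2·80).
gcd(80, 1500) = 20.
20 divides 1140, so integer solutions exist.

yes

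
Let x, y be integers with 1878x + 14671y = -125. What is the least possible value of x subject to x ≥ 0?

gcd(14671, 1878):
  14671 = 7×1878 + 1525
  1878 = 1×1525 + 353
  1525 = 4×353 + 113
  353 = 3×113 + 14
  113 = 8×14 + 1
  14 = 14×1
so gcd(14671, 1878) = 1.
1 divides -125, so solutions exist.
Back-substitute for Bézout coefficients:
  1 = 113 - 8×14
  ... = 1878×(-1039) + 14671×(133)
Scale by -125/1 = -125: (x₀, y₀) = (129875, -16625).
General solution: x = 129875 + 14671t, y = -16625 - 1878t for integer t.
x ≥ 0: smallest is 129875 mod 14671 = 12507 (at t = -8), with y = -1601.

12507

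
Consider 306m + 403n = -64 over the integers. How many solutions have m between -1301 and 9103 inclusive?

gcd(403, 306) = 1  (403 = 1*306 + 97, 306 = 3*97 + 15, 97 = 6*15 + 7, 15 = 2*7 + 1, 7 = 7*1).
Back-substituting, 306*(54) + 403*(-41) = 1.
Scale by -64: particular solution (-3456, 2624); reduce m mod 403: (171, -130).
General solution: m = 171 + 403t, n = -130 - 306t for integer t.
-1301 ≤ 171 + 403t ≤ 9103 gives t ∈ [-3, 22], which is 26 values.

26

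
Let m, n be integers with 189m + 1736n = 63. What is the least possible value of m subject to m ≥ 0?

gcd(1736, 189):
  1736 = 9×189 + 35
  189 = 5×35 + 14
  35 = 2×14 + 7
  14 = 2×7
so gcd(1736, 189) = 7.
7 divides 63, so solutions exist.
Back-substitute for Bézout coefficients:
  7 = 35 - 2×14
  ... = 189×(-101) + 1736×(11)
Scale by 63/7 = 9: (m₀, n₀) = (-909, 99).
General solution: m = -909 + 248t, n = 99 - 27t for integer t.
m ≥ 0: smallest is -909 mod 248 = 83 (at t = 4), with n = -9.

83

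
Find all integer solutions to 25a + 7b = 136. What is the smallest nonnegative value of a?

6

gcd(25, 7):
  25 = 3*7 + 4
  7 = 1*4 + 3
  4 = 1*3 + 1
  3 = 3*1
so gcd(25, 7) = 1.
1 divides 136, so solutions exist.
Back-substitute for Bézout coefficients:
  1 = 4 - 1*3
  ... = 25*(2) + 7*(-7)
Scale by 136/1 = 136: (a₀, b₀) = (272, -952).
General solution: a = 272 + 7t, b = -952 - 25t for integer t.
a ≥ 0: smallest is 272 mod 7 = 6 (at t = -38), with b = -2.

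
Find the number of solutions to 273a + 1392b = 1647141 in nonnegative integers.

13

gcd(1392, 273) = 3.
By Bézout, 273*(51) + 1392*(-10) = 3.
One solution: (389, 1107).
General: a = 389 + 464t, b = 1107 - 91t.
a ≥ 0 ⇒ t ≥ 0; b ≥ 0 ⇒ t ≤ 12. So t ∈ [0, 12]: 13 solutions.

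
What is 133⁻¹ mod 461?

gcd(461, 133) = 1  (461 = 3*133 + 62, 133 = 2*62 + 9, 62 = 6*9 + 8, 9 = 1*8 + 1, 8 = 8*1).
Back-substituting, 133*(52) + 461*(-15) = 1.
So 133*52 ≡ 1 (mod 461), and 52 mod 461 = 52.

52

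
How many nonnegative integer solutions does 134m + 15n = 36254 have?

18

gcd(134, 15) = 1.
By Bézout, 134×(-1) + 15×(9) = 1.
One solution: (1, 2408).
General: m = 1 + 15t, n = 2408 - 134t.
m ≥ 0 ⇒ t ≥ 0; n ≥ 0 ⇒ t ≤ 17. So t ∈ [0, 17]: 18 solutions.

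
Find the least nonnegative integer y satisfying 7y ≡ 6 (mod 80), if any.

58

gcd(80, 7) = 1  (80 = 11·7 + 3, 7 = 2·3 + 1, 3 = 3·1).
1 divides 6, so solutions exist.
Back-substituting, 7·(23) + 80·(-2) = 1.
So 7·(23) ≡ 1 (mod 80); multiply by 6: y ≡ 138 (mod 80).
Smallest nonnegative: y = 138 mod 80 = 58.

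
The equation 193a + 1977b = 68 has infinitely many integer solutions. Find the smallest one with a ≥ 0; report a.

gcd(1977, 193):
  1977 = 10×193 + 47
  193 = 4×47 + 5
  47 = 9×5 + 2
  5 = 2×2 + 1
  2 = 2×1
so gcd(1977, 193) = 1.
1 divides 68, so solutions exist.
Back-substitute for Bézout coefficients:
  1 = 5 - 2×2
  ... = 193×(799) + 1977×(-78)
Scale by 68/1 = 68: (a₀, b₀) = (54332, -5304).
General solution: a = 54332 + 1977t, b = -5304 - 193t for integer t.
a ≥ 0: smallest is 54332 mod 1977 = 953 (at t = -27), with b = -93.

953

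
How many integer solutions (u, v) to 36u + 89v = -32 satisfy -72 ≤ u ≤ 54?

1

gcd(89, 36) = 1  (89 = 2×36 + 17, 36 = 2×17 + 2, 17 = 8×2 + 1, 2 = 2×1).
Back-substituting, 36×(-42) + 89×(17) = 1.
Scale by -32: particular solution (1344, -544); reduce u mod 89: (9, -4).
General solution: u = 9 + 89t, v = -4 - 36t for integer t.
-72 ≤ 9 + 89t ≤ 54 gives t ∈ [0, 0], which is 1 value.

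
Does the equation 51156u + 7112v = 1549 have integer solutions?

gcd(51156, 7112) = 28  (51156 = 7*7112 + 1372, 7112 = 5*1372 + 252, 1372 = 5*252 + 112, 252 = 2*112 + 28, 112 = 4*28).
28 does not divide 1549 (remainder 9), so no integer solutions.

no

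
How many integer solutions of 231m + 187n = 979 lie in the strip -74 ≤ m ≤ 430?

gcd(231, 187) = 11.
By Bézout, 231·(-4) + 187·(5) = 11.
Particular solution: (1, 4).
General solution: m = 1 + 17t, n = 4 - 21t for integer t.
-74 ≤ 1 + 17t ≤ 430 gives t ∈ [-4, 25], which is 30 values.

30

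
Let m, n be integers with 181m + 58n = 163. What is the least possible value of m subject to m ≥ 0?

gcd(181, 58):
  181 = 3×58 + 7
  58 = 8×7 + 2
  7 = 3×2 + 1
  2 = 2×1
so gcd(181, 58) = 1.
1 divides 163, so solutions exist.
Back-substitute for Bézout coefficients:
  1 = 7 - 3×2
  ... = 181×(25) + 58×(-78)
Scale by 163/1 = 163: (m₀, n₀) = (4075, -12714).
General solution: m = 4075 + 58t, n = -12714 - 181t for integer t.
m ≥ 0: smallest is 4075 mod 58 = 15 (at t = -70), with n = -44.

15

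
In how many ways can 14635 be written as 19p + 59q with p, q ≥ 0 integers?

13

gcd(59, 19):
  59 = 3×19 + 2
  19 = 9×2 + 1
  2 = 2×1
so gcd(59, 19) = 1.
Back-substitute for Bézout coefficients:
  1 = 19 - 9×2
  ... = 19×(28) + 59×(-9)
Scale by 14635: one solution is (409780, -131715). Reduce p mod 59: (25, 240).
General: p = 25 + 59t, q = 240 - 19t.
p ≥ 0 ⇒ t ≥ 0; q ≥ 0 ⇒ t ≤ 12. So t ∈ [0, 12]: 13 solutions.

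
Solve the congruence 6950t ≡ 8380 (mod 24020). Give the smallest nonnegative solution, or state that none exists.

1750

gcd(24020, 6950) = 10  (24020 = 3×6950 + 3170, 6950 = 2×3170 + 610, 3170 = 5×610 + 120, 610 = 5×120 + 10, 120 = 12×10).
10 divides 8380, so solutions exist.
Back-substituting, 6950×(197) + 24020×(-57) = 10.
So 6950×(197) ≡ 10 (mod 24020); multiply by 838: t ≡ 165086 (mod 2402).
Smallest nonnegative: t = 165086 mod 2402 = 1750.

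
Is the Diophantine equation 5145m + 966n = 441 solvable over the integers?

gcd(5145, 966) = 21  (5145 = 5·966 + 315, 966 = 3·315 + 21, 315 = 15·21).
21 divides 441, so integer solutions exist.

yes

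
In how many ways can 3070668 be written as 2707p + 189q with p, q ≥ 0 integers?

gcd(2707, 189) = 1  (2707 = 14·189 + 61, 189 = 3·61 + 6, 61 = 10·6 + 1, 6 = 6·1).
Back-substituting, 2707·(31) + 189·(-444) = 1.
Scale by 3070668: one solution is (95190708, -1363376592). Reduce p mod 189: (102, 14786).
General: p = 102 + 189t, q = 14786 - 2707t.
p ≥ 0 ⇒ t ≥ 0; q ≥ 0 ⇒ t ≤ 5. So t ∈ [0, 5]: 6 solutions.

6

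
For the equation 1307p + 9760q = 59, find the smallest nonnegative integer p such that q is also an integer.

gcd(9760, 1307) = 1  (9760 = 7·1307 + 611, 1307 = 2·611 + 85, 611 = 7·85 + 16, 85 = 5·16 + 5, 16 = 3·5 + 1, 5 = 5·1).
1 divides 59, so solutions exist.
Back-substituting, 1307·(-1837) + 9760·(246) = 1.
Scale by 59/1 = 59: (p₀, q₀) = (-108383, 14514).
General solution: p = -108383 + 9760t, q = 14514 - 1307t for integer t.
p ≥ 0: smallest is -108383 mod 9760 = 8737 (at t = 12), with q = -1170.

8737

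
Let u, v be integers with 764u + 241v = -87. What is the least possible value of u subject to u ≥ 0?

gcd(764, 241) = 1.
1 divides -87, so solutions exist.
By Bézout, 764·(-47) + 241·(149) = 1.
Scale by -87/1 = -87: (u₀, v₀) = (4089, -12963).
General solution: u = 4089 + 241t, v = -12963 - 764t for integer t.
u ≥ 0: smallest is 4089 mod 241 = 233 (at t = -16), with v = -739.

233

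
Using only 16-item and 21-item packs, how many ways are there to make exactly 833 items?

Need nonnegative integers with 16j + 21k = 833.
gcd(16, 21) = 1, and 16·(4) + 21·(-3) = 1.
So (j₀, k₀) = (3332, -2499); general j = 3332 + 21t, k = -2499 - 16t.
j ≥ 0 ⇒ t ≥ -158; k ≥ 0 ⇒ t ≤ -157. That's 2 values of t.

2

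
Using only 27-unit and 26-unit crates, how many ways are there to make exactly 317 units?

Need nonnegative integers with 27j + 26k = 317.
gcd(27, 26) = 1, and 27·(1) + 26·(-1) = 1.
So (j₀, k₀) = (317, -317); general j = 317 + 26t, k = -317 - 27t.
j ≥ 0 ⇒ t ≥ -12; k ≥ 0 ⇒ t ≤ -12. That's 1 value of t.

1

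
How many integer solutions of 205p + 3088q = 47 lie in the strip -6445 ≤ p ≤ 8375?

5

gcd(3088, 205) = 1.
By Bézout, 205·(949) + 3088·(-63) = 1.
Particular solution: (1371, -91).
General solution: p = 1371 + 3088t, q = -91 - 205t for integer t.
-6445 ≤ 1371 + 3088t ≤ 8375 gives t ∈ [-2, 2], which is 5 values.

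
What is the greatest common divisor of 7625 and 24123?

gcd(24123, 7625):
  24123 = 3×7625 + 1248
  7625 = 6×1248 + 137
  1248 = 9×137 + 15
  137 = 9×15 + 2
  15 = 7×2 + 1
  2 = 2×1
so gcd(24123, 7625) = 1.

1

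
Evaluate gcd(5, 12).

gcd(12, 5):
  12 = 2×5 + 2
  5 = 2×2 + 1
  2 = 2×1
so gcd(12, 5) = 1.

1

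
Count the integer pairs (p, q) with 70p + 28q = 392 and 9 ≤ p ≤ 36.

gcd(70, 28) = 14.
By Bézout, 70*(1) + 28*(-2) = 14.
Particular solution: (0, 14).
General solution: p = 0 + 2t, q = 14 - 5t for integer t.
9 ≤ 0 + 2t ≤ 36 gives t ∈ [5, 18], which is 14 values.

14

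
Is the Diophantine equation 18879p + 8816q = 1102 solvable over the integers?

gcd(18879, 8816):
  18879 = 2*8816 + 1247
  8816 = 7*1247 + 87
  1247 = 14*87 + 29
  87 = 3*29
so gcd(18879, 8816) = 29.
29 divides 1102, so integer solutions exist.

yes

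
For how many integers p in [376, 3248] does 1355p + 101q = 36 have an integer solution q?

gcd(1355, 101) = 1.
By Bézout, 1355×(-12) + 101×(161) = 1.
Particular solution: (73, -979).
General solution: p = 73 + 101t, q = -979 - 1355t for integer t.
376 ≤ 73 + 101t ≤ 3248 gives t ∈ [3, 31], which is 29 values.

29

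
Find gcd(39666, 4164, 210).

6

gcd(39666, 4164):
  39666 = 9×4164 + 2190
  4164 = 1×2190 + 1974
  2190 = 1×1974 + 216
  1974 = 9×216 + 30
  216 = 7×30 + 6
  30 = 5×6
so gcd(39666, 4164) = 6.
gcd(6, 210) = 6.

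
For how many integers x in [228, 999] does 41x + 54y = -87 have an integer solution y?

gcd(54, 41):
  54 = 1·41 + 13
  41 = 3·13 + 2
  13 = 6·2 + 1
  2 = 2·1
so gcd(54, 41) = 1.
Back-substitute for Bézout coefficients:
  1 = 13 - 6·2
  ... = 41·(-25) + 54·(19)
Scale by -87: particular solution (2175, -1653); reduce x mod 54: (15, -13).
General solution: x = 15 + 54t, y = -13 - 41t for integer t.
228 ≤ 15 + 54t ≤ 999 gives t ∈ [4, 18], which is 15 values.

15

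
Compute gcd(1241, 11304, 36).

1

gcd(11304, 1241) = 1.
gcd(1, 36) = 1.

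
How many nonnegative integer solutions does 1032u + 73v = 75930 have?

1

gcd(1032, 73) = 1  (1032 = 14×73 + 10, 73 = 7×10 + 3, 10 = 3×3 + 1, 3 = 3×1).
Back-substituting, 1032×(22) + 73×(-311) = 1.
Scale by 75930: one solution is (1670460, -23614230). Reduce u mod 73: (1, 1026).
General: u = 1 + 73t, v = 1026 - 1032t.
u ≥ 0 ⇒ t ≥ 0; v ≥ 0 ⇒ t ≤ 0. So t ∈ [0, 0]: 1 solution.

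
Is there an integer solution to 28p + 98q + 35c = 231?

yes

gcd(98, 28) = 14  (98 = 3*28 + 14, 28 = 2*14).
gcd(14, 35) = 7.
7 divides 231, so integer solutions exist.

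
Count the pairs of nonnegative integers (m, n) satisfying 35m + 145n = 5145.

gcd(145, 35):
  145 = 4·35 + 5
  35 = 7·5
so gcd(145, 35) = 5.
Back-substitute for Bézout coefficients:
  5 = 145 - 4·35
  ... = 35·(-4) + 145·(1)
Scale by 1029: one solution is (-4116, 1029). Reduce m mod 29: (2, 35).
General: m = 2 + 29t, n = 35 - 7t.
m ≥ 0 ⇒ t ≥ 0; n ≥ 0 ⇒ t ≤ 5. So t ∈ [0, 5]: 6 solutions.

6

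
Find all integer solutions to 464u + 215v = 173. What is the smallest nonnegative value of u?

gcd(464, 215) = 1.
1 divides 173, so solutions exist.
By Bézout, 464·(19) + 215·(-41) = 1.
Scale by 173/1 = 173: (u₀, v₀) = (3287, -7093).
General solution: u = 3287 + 215t, v = -7093 - 464t for integer t.
u ≥ 0: smallest is 3287 mod 215 = 62 (at t = -15), with v = -133.

62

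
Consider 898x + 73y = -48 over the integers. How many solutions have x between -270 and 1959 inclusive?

gcd(898, 73) = 1.
By Bézout, 898*(10) + 73*(-123) = 1.
Particular solution: (31, -382).
General solution: x = 31 + 73t, y = -382 - 898t for integer t.
-270 ≤ 31 + 73t ≤ 1959 gives t ∈ [-4, 26], which is 31 values.

31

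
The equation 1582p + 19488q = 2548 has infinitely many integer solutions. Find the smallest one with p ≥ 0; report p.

790

gcd(19488, 1582):
  19488 = 12·1582 + 504
  1582 = 3·504 + 70
  504 = 7·70 + 14
  70 = 5·14
so gcd(19488, 1582) = 14.
14 divides 2548, so solutions exist.
Back-substitute for Bézout coefficients:
  14 = 504 - 7·70
  ... = 1582·(-271) + 19488·(22)
Scale by 2548/14 = 182: (p₀, q₀) = (-49322, 4004).
General solution: p = -49322 + 1392t, q = 4004 - 113t for integer t.
p ≥ 0: smallest is -49322 mod 1392 = 790 (at t = 36), with q = -64.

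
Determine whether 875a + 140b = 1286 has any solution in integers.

gcd(875, 140):
  875 = 6·140 + 35
  140 = 4·35
so gcd(875, 140) = 35.
35 does not divide 1286 (remainder 26), so no integer solutions.

no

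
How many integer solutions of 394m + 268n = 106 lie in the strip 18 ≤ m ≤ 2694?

gcd(394, 268):
  394 = 1·268 + 126
  268 = 2·126 + 16
  126 = 7·16 + 14
  16 = 1·14 + 2
  14 = 7·2
so gcd(394, 268) = 2.
Back-substitute for Bézout coefficients:
  2 = 16 - 1·14
  ... = 394·(-17) + 268·(25)
Scale by 53: particular solution (-901, 1325); reduce m mod 134: (37, -54).
General solution: m = 37 + 134t, n = -54 - 197t for integer t.
18 ≤ 37 + 134t ≤ 2694 gives t ∈ [0, 19], which is 20 values.

20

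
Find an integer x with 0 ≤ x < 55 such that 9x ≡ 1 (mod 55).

gcd(55, 9) = 1  (55 = 6×9 + 1, 9 = 9×1).
Back-substituting, 9×(-6) + 55×(1) = 1.
So 9×-6 ≡ 1 (mod 55), and -6 mod 55 = 49.

49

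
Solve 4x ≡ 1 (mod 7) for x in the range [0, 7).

2

gcd(7, 4) = 1.
By Bézout, 4·(2) + 7·(-1) = 1.
So 4·2 ≡ 1 (mod 7), and 2 mod 7 = 2.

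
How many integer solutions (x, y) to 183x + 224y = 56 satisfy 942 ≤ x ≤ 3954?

gcd(224, 183):
  224 = 1×183 + 41
  183 = 4×41 + 19
  41 = 2×19 + 3
  19 = 6×3 + 1
  3 = 3×1
so gcd(224, 183) = 1.
Back-substitute for Bézout coefficients:
  1 = 19 - 6×3
  ... = 183×(71) + 224×(-58)
Scale by 56: particular solution (3976, -3248); reduce x mod 224: (168, -137).
General solution: x = 168 + 224t, y = -137 - 183t for integer t.
942 ≤ 168 + 224t ≤ 3954 gives t ∈ [4, 16], which is 13 values.

13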